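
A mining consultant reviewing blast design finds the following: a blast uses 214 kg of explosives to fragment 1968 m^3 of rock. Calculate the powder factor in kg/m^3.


0.1087 kg/m^3

Powder factor = explosive mass / rock volume
= 214 / 1968
= 0.1087 kg/m^3


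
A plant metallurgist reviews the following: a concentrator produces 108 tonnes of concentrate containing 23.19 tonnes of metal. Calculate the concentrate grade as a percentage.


21.4722%

Grade = (metal in concentrate / concentrate mass) * 100
= (23.19 / 108) * 100
= 0.2147222222 * 100
= 21.4722%


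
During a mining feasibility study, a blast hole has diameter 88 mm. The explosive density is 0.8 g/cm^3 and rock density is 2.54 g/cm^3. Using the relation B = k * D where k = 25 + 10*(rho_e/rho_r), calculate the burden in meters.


First, compute k:
rho_e / rho_r = 0.8 / 2.54 = 0.3149606299
k = 25 + 10 * 0.3149606299 = 28.1496063
Then, compute burden:
B = k * D / 1000 = 28.1496063 * 88 / 1000
= 2477.165354 / 1000
= 2.4772 m

2.4772 m


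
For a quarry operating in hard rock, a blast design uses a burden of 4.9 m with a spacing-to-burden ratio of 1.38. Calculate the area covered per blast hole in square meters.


First, find the spacing:
Spacing = burden * ratio = 4.9 * 1.38
= 6.762 m
Then, calculate the area:
Area = burden * spacing = 4.9 * 6.762
= 33.1338 m^2

33.1338 m^2


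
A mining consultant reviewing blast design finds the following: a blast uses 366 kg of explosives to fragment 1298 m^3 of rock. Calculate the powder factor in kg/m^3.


0.282 kg/m^3

Powder factor = explosive mass / rock volume
= 366 / 1298
= 0.282 kg/m^3


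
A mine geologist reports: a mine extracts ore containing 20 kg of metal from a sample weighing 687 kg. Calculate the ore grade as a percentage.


2.9112%

Ore grade = (metal mass / ore mass) * 100
= (20 / 687) * 100
= 0.02911208151 * 100
= 2.9112%


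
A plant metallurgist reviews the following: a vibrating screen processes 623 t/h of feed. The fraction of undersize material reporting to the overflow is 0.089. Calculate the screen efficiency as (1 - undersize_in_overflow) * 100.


Screen efficiency = (1 - fraction of undersize in overflow) * 100
= (1 - 0.089) * 100
= 0.911 * 100
= 91.1%

91.1%


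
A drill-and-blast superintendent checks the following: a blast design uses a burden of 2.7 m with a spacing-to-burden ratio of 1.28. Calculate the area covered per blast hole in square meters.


9.3312 m^2

First, find the spacing:
Spacing = burden * ratio = 2.7 * 1.28
= 3.456 m
Then, calculate the area:
Area = burden * spacing = 2.7 * 3.456
= 9.3312 m^2


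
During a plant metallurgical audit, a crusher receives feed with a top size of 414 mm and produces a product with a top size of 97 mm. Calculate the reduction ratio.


4.268

Reduction ratio = feed size / product size
= 414 / 97
= 4.268


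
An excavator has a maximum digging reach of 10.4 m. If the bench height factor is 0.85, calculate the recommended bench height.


8.84 m

Bench height = reach * factor
= 10.4 * 0.85
= 8.84 m


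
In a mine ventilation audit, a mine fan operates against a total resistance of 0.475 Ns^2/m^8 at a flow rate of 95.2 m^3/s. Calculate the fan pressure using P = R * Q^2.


4304.944 Pa

Compute Q^2:
Q^2 = 95.2^2 = 9063.04
Compute pressure:
P = R * Q^2 = 0.475 * 9063.04
= 4304.944 Pa


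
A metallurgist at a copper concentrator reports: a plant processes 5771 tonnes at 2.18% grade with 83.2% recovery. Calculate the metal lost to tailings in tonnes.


21.1357 tonnes

Total metal in feed:
= 5771 * 2.18 / 100 = 125.8078 tonnes
Metal recovered:
= 125.8078 * 83.2 / 100 = 104.6720896 tonnes
Metal lost to tailings:
= 125.8078 - 104.6720896
= 21.1357 tonnes


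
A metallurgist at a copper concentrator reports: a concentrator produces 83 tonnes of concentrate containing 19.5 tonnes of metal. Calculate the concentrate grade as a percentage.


Grade = (metal in concentrate / concentrate mass) * 100
= (19.5 / 83) * 100
= 0.234939759 * 100
= 23.494%

23.494%


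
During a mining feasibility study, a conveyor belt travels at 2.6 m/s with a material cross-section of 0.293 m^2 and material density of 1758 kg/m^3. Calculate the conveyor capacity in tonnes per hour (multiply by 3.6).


4821.2798 t/h

Volumetric flow = speed * area
= 2.6 * 0.293 = 0.7618 m^3/s
Mass flow = volumetric * density
= 0.7618 * 1758 = 1339.2444 kg/s
Convert to t/h: multiply by 3.6
Capacity = 1339.2444 * 3.6
= 4821.2798 t/h


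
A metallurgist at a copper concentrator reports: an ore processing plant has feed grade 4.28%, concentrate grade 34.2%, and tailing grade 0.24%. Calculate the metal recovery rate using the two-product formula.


95.0596%

Using the two-product formula:
R = 100 * c * (f - t) / (f * (c - t))
Numerator = 100 * 34.2 * (4.28 - 0.24)
= 100 * 34.2 * 4.04
= 13816.8
Denominator = 4.28 * (34.2 - 0.24)
= 4.28 * 33.96
= 145.3488
R = 13816.8 / 145.3488
= 95.0596%


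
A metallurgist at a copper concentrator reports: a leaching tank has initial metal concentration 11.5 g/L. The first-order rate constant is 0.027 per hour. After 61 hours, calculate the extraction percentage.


80.7373%

Compute the exponent:
-k * t = -0.027 * 61 = -1.647
Remaining concentration:
C = 11.5 * exp(-1.647)
= 11.5 * 0.1926269234
= 2.21520962 g/L
Extracted = 11.5 - 2.21520962 = 9.28479038 g/L
Extraction % = 9.28479038 / 11.5 * 100
= 80.7373%


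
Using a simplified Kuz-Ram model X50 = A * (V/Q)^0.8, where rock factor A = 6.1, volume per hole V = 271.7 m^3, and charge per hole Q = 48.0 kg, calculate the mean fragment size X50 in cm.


Compute V/Q:
V/Q = 271.7 / 48.0 = 5.660416667
Raise to the power 0.8:
(V/Q)^0.8 = 5.660416667^0.8 = 4.002015081
Multiply by A:
X50 = 6.1 * 4.002015081
= 24.4123 cm

24.4123 cm


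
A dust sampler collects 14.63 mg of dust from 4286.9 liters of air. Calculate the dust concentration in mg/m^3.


Convert liters to m^3: 1 m^3 = 1000 L
Concentration = mass / volume * 1000
= 14.63 / 4286.9 * 1000
= 0.00341272248 * 1000
= 3.4127 mg/m^3

3.4127 mg/m^3


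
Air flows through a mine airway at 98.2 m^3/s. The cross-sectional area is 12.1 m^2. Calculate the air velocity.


Velocity = flow rate / cross-sectional area
= 98.2 / 12.1
= 8.1157 m/s

8.1157 m/s


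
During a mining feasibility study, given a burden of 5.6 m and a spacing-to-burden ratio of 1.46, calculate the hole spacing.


Spacing = burden * ratio
= 5.6 * 1.46
= 8.176 m

8.176 m


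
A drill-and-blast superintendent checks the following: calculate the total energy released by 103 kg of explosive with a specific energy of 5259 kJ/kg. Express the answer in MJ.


Energy = mass * specific_energy / 1000
= 103 * 5259 / 1000
= 541677 / 1000
= 541.677 MJ

541.677 MJ


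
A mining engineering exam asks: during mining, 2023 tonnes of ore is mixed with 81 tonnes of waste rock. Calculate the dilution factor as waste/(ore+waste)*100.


3.8498%

Total material = ore + waste
= 2023 + 81 = 2104 tonnes
Dilution = waste / total * 100
= 81 / 2104 * 100
= 0.03849809886 * 100
= 3.8498%


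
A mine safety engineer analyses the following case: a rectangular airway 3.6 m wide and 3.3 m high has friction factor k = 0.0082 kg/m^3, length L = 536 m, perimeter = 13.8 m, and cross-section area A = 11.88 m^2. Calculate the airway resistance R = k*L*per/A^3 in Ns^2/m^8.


Compute the numerator:
k * L * per = 0.0082 * 536 * 13.8
= 60.65376
Compute the denominator:
A^3 = 11.88^3 = 1676.676672
Resistance:
R = 60.65376 / 1676.676672
= 0.0362 Ns^2/m^8

0.0362 Ns^2/m^8


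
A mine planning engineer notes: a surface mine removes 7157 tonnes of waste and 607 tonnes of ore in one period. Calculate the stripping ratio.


11.7908

Stripping ratio = waste tonnage / ore tonnage
= 7157 / 607
= 11.7908


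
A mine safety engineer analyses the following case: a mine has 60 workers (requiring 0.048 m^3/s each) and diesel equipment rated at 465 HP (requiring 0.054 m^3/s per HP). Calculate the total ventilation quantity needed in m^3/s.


Airflow for workers:
Q_people = 60 * 0.048 = 2.88 m^3/s
Airflow for diesel equipment:
Q_diesel = 465 * 0.054 = 25.11 m^3/s
Total ventilation:
Q_total = 2.88 + 25.11
= 27.99 m^3/s

27.99 m^3/s


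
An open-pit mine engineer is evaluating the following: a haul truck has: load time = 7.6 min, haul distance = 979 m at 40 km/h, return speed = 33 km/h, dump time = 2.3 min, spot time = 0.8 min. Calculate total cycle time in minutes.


13.9485 min

Convert haul speed to m/min: 40 * 1000/60 = 666.6666667 m/min
Haul time = 979 / 666.6666667 = 1.4685 min
Convert return speed to m/min: 33 * 1000/60 = 550 m/min
Return time = 979 / 550 = 1.78 min
Total cycle time:
= 7.6 + 1.4685 + 2.3 + 1.78 + 0.8
= 13.9485 min


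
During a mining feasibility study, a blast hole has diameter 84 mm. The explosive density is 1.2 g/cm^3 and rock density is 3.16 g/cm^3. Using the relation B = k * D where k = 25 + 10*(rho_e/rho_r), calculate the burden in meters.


First, compute k:
rho_e / rho_r = 1.2 / 3.16 = 0.3797468354
k = 25 + 10 * 0.3797468354 = 28.79746835
Then, compute burden:
B = k * D / 1000 = 28.79746835 * 84 / 1000
= 2418.987342 / 1000
= 2.419 m

2.419 m


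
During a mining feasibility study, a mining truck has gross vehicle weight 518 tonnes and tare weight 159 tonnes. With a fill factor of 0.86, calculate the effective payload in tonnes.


Maximum payload = gross - tare
= 518 - 159 = 359 tonnes
Effective payload = max payload * fill factor
= 359 * 0.86
= 308.74 tonnes

308.74 tonnes


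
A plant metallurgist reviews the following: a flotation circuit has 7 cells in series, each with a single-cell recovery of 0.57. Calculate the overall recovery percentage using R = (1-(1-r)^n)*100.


Complement of single-cell recovery:
1 - r = 1 - 0.57 = 0.43
Raise to power n:
(1 - r)^7 = 0.43^7 = 0.002718186111
Overall recovery:
R = (1 - 0.002718186111) * 100
= 99.7282%

99.7282%


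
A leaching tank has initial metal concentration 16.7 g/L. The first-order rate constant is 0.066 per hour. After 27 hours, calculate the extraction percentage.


83.1699%

Compute the exponent:
-k * t = -0.066 * 27 = -1.782
Remaining concentration:
C = 16.7 * exp(-1.782)
= 16.7 * 0.168301208
= 2.810630174 g/L
Extracted = 16.7 - 2.810630174 = 13.88936983 g/L
Extraction % = 13.88936983 / 16.7 * 100
= 83.1699%


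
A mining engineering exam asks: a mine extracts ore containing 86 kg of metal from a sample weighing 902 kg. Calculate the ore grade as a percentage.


9.5344%

Ore grade = (metal mass / ore mass) * 100
= (86 / 902) * 100
= 0.09534368071 * 100
= 9.5344%


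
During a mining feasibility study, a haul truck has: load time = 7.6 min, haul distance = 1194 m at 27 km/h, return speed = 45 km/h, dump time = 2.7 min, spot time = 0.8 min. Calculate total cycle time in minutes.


15.3453 min

Convert haul speed to m/min: 27 * 1000/60 = 450 m/min
Haul time = 1194 / 450 = 2.653333333 min
Convert return speed to m/min: 45 * 1000/60 = 750 m/min
Return time = 1194 / 750 = 1.592 min
Total cycle time:
= 7.6 + 2.653333333 + 2.7 + 1.592 + 0.8
= 15.3453 min


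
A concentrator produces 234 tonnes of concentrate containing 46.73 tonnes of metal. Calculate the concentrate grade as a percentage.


Grade = (metal in concentrate / concentrate mass) * 100
= (46.73 / 234) * 100
= 0.1997008547 * 100
= 19.9701%

19.9701%


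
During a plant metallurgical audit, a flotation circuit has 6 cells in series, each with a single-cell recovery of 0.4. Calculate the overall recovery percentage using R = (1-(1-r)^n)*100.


95.3344%

Complement of single-cell recovery:
1 - r = 1 - 0.4 = 0.6
Raise to power n:
(1 - r)^6 = 0.6^6 = 0.046656
Overall recovery:
R = (1 - 0.046656) * 100
= 95.3344%


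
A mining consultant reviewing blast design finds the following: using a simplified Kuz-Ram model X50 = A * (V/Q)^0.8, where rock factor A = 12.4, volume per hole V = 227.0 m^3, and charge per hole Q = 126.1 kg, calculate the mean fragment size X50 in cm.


Compute V/Q:
V/Q = 227.0 / 126.1 = 1.800158604
Raise to the power 0.8:
(V/Q)^0.8 = 1.800158604^0.8 = 1.600473975
Multiply by A:
X50 = 12.4 * 1.600473975
= 19.8459 cm

19.8459 cm


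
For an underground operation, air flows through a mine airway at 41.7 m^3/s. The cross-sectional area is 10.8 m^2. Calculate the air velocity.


3.8611 m/s

Velocity = flow rate / cross-sectional area
= 41.7 / 10.8
= 3.8611 m/s


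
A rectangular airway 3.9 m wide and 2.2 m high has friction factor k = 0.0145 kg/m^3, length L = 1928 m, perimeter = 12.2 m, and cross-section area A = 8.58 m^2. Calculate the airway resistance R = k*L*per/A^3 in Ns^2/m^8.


Compute the numerator:
k * L * per = 0.0145 * 1928 * 12.2
= 341.0632
Compute the denominator:
A^3 = 8.58^3 = 631.628712
Resistance:
R = 341.0632 / 631.628712
= 0.54 Ns^2/m^8

0.54 Ns^2/m^8


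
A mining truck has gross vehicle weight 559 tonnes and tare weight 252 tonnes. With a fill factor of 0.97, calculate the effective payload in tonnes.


297.79 tonnes

Maximum payload = gross - tare
= 559 - 252 = 307 tonnes
Effective payload = max payload * fill factor
= 307 * 0.97
= 297.79 tonnes


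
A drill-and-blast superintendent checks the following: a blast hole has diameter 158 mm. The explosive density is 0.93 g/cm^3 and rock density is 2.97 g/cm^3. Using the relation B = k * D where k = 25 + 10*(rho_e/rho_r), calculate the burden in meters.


4.4447 m

First, compute k:
rho_e / rho_r = 0.93 / 2.97 = 0.3131313131
k = 25 + 10 * 0.3131313131 = 28.13131313
Then, compute burden:
B = k * D / 1000 = 28.13131313 * 158 / 1000
= 4444.747475 / 1000
= 4.4447 m


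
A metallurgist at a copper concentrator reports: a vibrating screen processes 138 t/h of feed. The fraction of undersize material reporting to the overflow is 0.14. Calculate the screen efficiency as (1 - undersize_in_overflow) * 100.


86.0%

Screen efficiency = (1 - fraction of undersize in overflow) * 100
= (1 - 0.14) * 100
= 0.86 * 100
= 86.0%


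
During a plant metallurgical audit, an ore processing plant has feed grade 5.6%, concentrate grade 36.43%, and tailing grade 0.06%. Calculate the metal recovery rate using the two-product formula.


Using the two-product formula:
R = 100 * c * (f - t) / (f * (c - t))
Numerator = 100 * 36.43 * (5.6 - 0.06)
= 100 * 36.43 * 5.54
= 20182.22
Denominator = 5.6 * (36.43 - 0.06)
= 5.6 * 36.37
= 203.672
R = 20182.22 / 203.672
= 99.0918%

99.0918%


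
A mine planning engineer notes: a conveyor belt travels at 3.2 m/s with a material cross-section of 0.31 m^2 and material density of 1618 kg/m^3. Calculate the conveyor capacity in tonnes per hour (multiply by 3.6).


5778.2016 t/h

Volumetric flow = speed * area
= 3.2 * 0.31 = 0.992 m^3/s
Mass flow = volumetric * density
= 0.992 * 1618 = 1605.056 kg/s
Convert to t/h: multiply by 3.6
Capacity = 1605.056 * 3.6
= 5778.2016 t/h


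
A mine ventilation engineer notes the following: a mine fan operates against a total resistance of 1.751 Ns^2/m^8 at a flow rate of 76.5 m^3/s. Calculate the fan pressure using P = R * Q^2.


10247.2898 Pa

Compute Q^2:
Q^2 = 76.5^2 = 5852.25
Compute pressure:
P = R * Q^2 = 1.751 * 5852.25
= 10247.2898 Pa


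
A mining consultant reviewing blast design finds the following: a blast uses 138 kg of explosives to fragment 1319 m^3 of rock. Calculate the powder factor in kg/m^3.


Powder factor = explosive mass / rock volume
= 138 / 1319
= 0.1046 kg/m^3

0.1046 kg/m^3


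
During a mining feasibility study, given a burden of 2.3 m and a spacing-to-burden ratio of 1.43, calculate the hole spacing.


3.289 m

Spacing = burden * ratio
= 2.3 * 1.43
= 3.289 m


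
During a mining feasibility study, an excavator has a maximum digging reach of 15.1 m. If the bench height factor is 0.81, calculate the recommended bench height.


Bench height = reach * factor
= 15.1 * 0.81
= 12.231 m

12.231 m


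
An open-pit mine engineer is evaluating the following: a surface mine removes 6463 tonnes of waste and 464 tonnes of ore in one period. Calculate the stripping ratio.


13.9289

Stripping ratio = waste tonnage / ore tonnage
= 6463 / 464
= 13.9289


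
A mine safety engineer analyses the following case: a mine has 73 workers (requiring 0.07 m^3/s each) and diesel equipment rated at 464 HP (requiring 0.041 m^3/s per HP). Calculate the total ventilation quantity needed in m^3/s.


24.134 m^3/s

Airflow for workers:
Q_people = 73 * 0.07 = 5.11 m^3/s
Airflow for diesel equipment:
Q_diesel = 464 * 0.041 = 19.024 m^3/s
Total ventilation:
Q_total = 5.11 + 19.024
= 24.134 m^3/s


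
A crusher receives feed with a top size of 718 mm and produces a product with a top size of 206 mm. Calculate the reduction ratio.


Reduction ratio = feed size / product size
= 718 / 206
= 3.4854

3.4854


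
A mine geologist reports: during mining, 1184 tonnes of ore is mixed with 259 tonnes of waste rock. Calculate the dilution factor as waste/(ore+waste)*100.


17.9487%

Total material = ore + waste
= 1184 + 259 = 1443 tonnes
Dilution = waste / total * 100
= 259 / 1443 * 100
= 0.1794871795 * 100
= 17.9487%


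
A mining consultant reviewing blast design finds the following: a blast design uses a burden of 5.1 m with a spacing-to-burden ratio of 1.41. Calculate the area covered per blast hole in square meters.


36.6741 m^2

First, find the spacing:
Spacing = burden * ratio = 5.1 * 1.41
= 7.191 m
Then, calculate the area:
Area = burden * spacing = 5.1 * 7.191
= 36.6741 m^2


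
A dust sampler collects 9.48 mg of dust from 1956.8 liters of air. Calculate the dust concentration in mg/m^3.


Convert liters to m^3: 1 m^3 = 1000 L
Concentration = mass / volume * 1000
= 9.48 / 1956.8 * 1000
= 0.004844644317 * 1000
= 4.8446 mg/m^3

4.8446 mg/m^3


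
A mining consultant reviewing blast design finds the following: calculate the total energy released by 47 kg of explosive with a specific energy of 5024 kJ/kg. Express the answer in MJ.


236.128 MJ

Energy = mass * specific_energy / 1000
= 47 * 5024 / 1000
= 236128 / 1000
= 236.128 MJ


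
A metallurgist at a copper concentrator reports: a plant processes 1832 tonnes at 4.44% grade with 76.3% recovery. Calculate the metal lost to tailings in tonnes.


19.2778 tonnes

Total metal in feed:
= 1832 * 4.44 / 100 = 81.3408 tonnes
Metal recovered:
= 81.3408 * 76.3 / 100 = 62.0630304 tonnes
Metal lost to tailings:
= 81.3408 - 62.0630304
= 19.2778 tonnes


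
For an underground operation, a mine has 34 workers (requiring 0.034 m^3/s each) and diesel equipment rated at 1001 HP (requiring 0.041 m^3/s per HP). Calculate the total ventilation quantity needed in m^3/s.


Airflow for workers:
Q_people = 34 * 0.034 = 1.156 m^3/s
Airflow for diesel equipment:
Q_diesel = 1001 * 0.041 = 41.041 m^3/s
Total ventilation:
Q_total = 1.156 + 41.041
= 42.197 m^3/s

42.197 m^3/s


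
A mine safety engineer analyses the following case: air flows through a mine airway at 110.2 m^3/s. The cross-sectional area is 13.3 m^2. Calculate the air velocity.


Velocity = flow rate / cross-sectional area
= 110.2 / 13.3
= 8.2857 m/s

8.2857 m/s


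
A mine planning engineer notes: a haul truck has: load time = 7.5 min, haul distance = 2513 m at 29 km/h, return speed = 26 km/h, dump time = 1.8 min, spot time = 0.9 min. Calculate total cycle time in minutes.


Convert haul speed to m/min: 29 * 1000/60 = 483.3333333 m/min
Haul time = 2513 / 483.3333333 = 5.199310345 min
Convert return speed to m/min: 26 * 1000/60 = 433.3333333 m/min
Return time = 2513 / 433.3333333 = 5.799230769 min
Total cycle time:
= 7.5 + 5.199310345 + 1.8 + 5.799230769 + 0.9
= 21.1985 min

21.1985 min


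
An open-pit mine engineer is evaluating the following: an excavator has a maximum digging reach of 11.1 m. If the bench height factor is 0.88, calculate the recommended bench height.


Bench height = reach * factor
= 11.1 * 0.88
= 9.768 m

9.768 m


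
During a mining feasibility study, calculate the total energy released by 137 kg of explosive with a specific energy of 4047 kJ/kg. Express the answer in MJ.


Energy = mass * specific_energy / 1000
= 137 * 4047 / 1000
= 554439 / 1000
= 554.439 MJ

554.439 MJ


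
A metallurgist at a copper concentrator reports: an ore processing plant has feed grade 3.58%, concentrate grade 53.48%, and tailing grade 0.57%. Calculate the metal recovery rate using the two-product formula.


84.984%

Using the two-product formula:
R = 100 * c * (f - t) / (f * (c - t))
Numerator = 100 * 53.48 * (3.58 - 0.57)
= 100 * 53.48 * 3.01
= 16097.48
Denominator = 3.58 * (53.48 - 0.57)
= 3.58 * 52.91
= 189.4178
R = 16097.48 / 189.4178
= 84.984%


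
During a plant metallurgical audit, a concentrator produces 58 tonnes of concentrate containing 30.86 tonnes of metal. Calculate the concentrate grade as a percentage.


Grade = (metal in concentrate / concentrate mass) * 100
= (30.86 / 58) * 100
= 0.5320689655 * 100
= 53.2069%

53.2069%


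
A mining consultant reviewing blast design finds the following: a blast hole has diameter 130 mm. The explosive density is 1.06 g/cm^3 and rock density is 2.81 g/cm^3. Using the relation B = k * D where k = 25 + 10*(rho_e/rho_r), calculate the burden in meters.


3.7404 m

First, compute k:
rho_e / rho_r = 1.06 / 2.81 = 0.3772241993
k = 25 + 10 * 0.3772241993 = 28.77224199
Then, compute burden:
B = k * D / 1000 = 28.77224199 * 130 / 1000
= 3740.391459 / 1000
= 3.7404 m


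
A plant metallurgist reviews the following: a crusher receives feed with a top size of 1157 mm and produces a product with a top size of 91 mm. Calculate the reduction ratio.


Reduction ratio = feed size / product size
= 1157 / 91
= 12.7143

12.7143


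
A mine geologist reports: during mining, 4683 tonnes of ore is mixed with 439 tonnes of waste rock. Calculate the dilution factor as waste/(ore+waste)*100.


Total material = ore + waste
= 4683 + 439 = 5122 tonnes
Dilution = waste / total * 100
= 439 / 5122 * 100
= 0.08570870754 * 100
= 8.5709%

8.5709%


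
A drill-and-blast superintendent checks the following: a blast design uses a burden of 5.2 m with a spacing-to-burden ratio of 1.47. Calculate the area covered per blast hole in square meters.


First, find the spacing:
Spacing = burden * ratio = 5.2 * 1.47
= 7.644 m
Then, calculate the area:
Area = burden * spacing = 5.2 * 7.644
= 39.7488 m^2

39.7488 m^2


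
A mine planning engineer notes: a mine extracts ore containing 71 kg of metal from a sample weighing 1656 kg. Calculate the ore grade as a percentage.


4.2874%

Ore grade = (metal mass / ore mass) * 100
= (71 / 1656) * 100
= 0.04287439614 * 100
= 4.2874%


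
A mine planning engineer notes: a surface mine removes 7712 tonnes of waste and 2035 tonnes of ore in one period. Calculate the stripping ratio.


3.7897

Stripping ratio = waste tonnage / ore tonnage
= 7712 / 2035
= 3.7897


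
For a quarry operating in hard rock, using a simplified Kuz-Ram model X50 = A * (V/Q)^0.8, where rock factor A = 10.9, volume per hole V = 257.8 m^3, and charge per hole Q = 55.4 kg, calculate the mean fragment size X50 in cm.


Compute V/Q:
V/Q = 257.8 / 55.4 = 4.653429603
Raise to the power 0.8:
(V/Q)^0.8 = 4.653429603^0.8 = 3.421515554
Multiply by A:
X50 = 10.9 * 3.421515554
= 37.2945 cm

37.2945 cm


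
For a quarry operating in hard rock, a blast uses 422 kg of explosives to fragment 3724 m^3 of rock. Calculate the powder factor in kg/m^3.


Powder factor = explosive mass / rock volume
= 422 / 3724
= 0.1133 kg/m^3

0.1133 kg/m^3


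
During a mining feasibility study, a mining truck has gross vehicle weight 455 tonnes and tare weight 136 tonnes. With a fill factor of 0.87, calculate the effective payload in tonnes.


277.53 tonnes

Maximum payload = gross - tare
= 455 - 136 = 319 tonnes
Effective payload = max payload * fill factor
= 319 * 0.87
= 277.53 tonnes


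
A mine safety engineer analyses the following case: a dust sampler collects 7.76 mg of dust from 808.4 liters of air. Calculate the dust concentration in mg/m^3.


9.5992 mg/m^3

Convert liters to m^3: 1 m^3 = 1000 L
Concentration = mass / volume * 1000
= 7.76 / 808.4 * 1000
= 0.009599208313 * 1000
= 9.5992 mg/m^3


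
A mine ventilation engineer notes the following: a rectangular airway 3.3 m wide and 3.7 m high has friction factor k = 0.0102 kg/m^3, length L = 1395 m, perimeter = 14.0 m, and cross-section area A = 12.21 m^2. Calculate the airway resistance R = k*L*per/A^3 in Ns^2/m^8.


0.1094 Ns^2/m^8

Compute the numerator:
k * L * per = 0.0102 * 1395 * 14.0
= 199.206
Compute the denominator:
A^3 = 12.21^3 = 1820.316861
Resistance:
R = 199.206 / 1820.316861
= 0.1094 Ns^2/m^8


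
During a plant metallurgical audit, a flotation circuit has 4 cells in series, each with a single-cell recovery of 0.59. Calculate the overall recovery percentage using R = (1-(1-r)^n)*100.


Complement of single-cell recovery:
1 - r = 1 - 0.59 = 0.41
Raise to power n:
(1 - r)^4 = 0.41^4 = 0.02825761
Overall recovery:
R = (1 - 0.02825761) * 100
= 97.1742%

97.1742%


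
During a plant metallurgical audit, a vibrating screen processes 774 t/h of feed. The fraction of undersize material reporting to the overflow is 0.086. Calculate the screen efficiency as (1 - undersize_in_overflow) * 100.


91.4%

Screen efficiency = (1 - fraction of undersize in overflow) * 100
= (1 - 0.086) * 100
= 0.914 * 100
= 91.4%


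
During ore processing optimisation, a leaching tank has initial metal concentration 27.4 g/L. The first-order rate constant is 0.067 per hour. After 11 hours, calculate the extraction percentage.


52.1453%

Compute the exponent:
-k * t = -0.067 * 11 = -0.737
Remaining concentration:
C = 27.4 * exp(-0.737)
= 27.4 * 0.4785474064
= 13.11219894 g/L
Extracted = 27.4 - 13.11219894 = 14.28780106 g/L
Extraction % = 14.28780106 / 27.4 * 100
= 52.1453%


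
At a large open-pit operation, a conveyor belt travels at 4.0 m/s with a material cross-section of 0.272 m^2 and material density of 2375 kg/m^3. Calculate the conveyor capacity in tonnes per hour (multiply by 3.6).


Volumetric flow = speed * area
= 4.0 * 0.272 = 1.088 m^3/s
Mass flow = volumetric * density
= 1.088 * 2375 = 2584.0 kg/s
Convert to t/h: multiply by 3.6
Capacity = 2584.0 * 3.6
= 9302.4 t/h

9302.4 t/h


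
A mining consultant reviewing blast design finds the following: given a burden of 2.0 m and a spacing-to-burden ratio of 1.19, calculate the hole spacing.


Spacing = burden * ratio
= 2.0 * 1.19
= 2.38 m

2.38 m


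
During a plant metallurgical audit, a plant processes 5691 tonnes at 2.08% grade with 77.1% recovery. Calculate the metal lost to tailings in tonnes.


Total metal in feed:
= 5691 * 2.08 / 100 = 118.3728 tonnes
Metal recovered:
= 118.3728 * 77.1 / 100 = 91.2654288 tonnes
Metal lost to tailings:
= 118.3728 - 91.2654288
= 27.1074 tonnes

27.1074 tonnes


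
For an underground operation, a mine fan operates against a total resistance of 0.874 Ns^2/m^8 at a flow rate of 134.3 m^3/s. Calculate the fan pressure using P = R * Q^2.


15763.8923 Pa

Compute Q^2:
Q^2 = 134.3^2 = 18036.49
Compute pressure:
P = R * Q^2 = 0.874 * 18036.49
= 15763.8923 Pa


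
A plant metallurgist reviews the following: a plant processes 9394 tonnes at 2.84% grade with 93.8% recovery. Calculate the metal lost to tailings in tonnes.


16.541 tonnes

Total metal in feed:
= 9394 * 2.84 / 100 = 266.7896 tonnes
Metal recovered:
= 266.7896 * 93.8 / 100 = 250.2486448 tonnes
Metal lost to tailings:
= 266.7896 - 250.2486448
= 16.541 tonnes


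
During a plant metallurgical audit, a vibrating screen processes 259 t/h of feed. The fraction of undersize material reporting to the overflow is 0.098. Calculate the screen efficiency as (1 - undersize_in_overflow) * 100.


90.2%

Screen efficiency = (1 - fraction of undersize in overflow) * 100
= (1 - 0.098) * 100
= 0.902 * 100
= 90.2%


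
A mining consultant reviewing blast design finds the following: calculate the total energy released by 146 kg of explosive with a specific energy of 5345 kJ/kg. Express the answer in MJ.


Energy = mass * specific_energy / 1000
= 146 * 5345 / 1000
= 780370 / 1000
= 780.37 MJ

780.37 MJ


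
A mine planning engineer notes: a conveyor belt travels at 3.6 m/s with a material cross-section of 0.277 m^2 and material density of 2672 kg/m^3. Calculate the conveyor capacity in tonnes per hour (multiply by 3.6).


9592.2662 t/h

Volumetric flow = speed * area
= 3.6 * 0.277 = 0.9972 m^3/s
Mass flow = volumetric * density
= 0.9972 * 2672 = 2664.5184 kg/s
Convert to t/h: multiply by 3.6
Capacity = 2664.5184 * 3.6
= 9592.2662 t/h


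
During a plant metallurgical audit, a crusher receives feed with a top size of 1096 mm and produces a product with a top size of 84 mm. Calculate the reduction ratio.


13.0476

Reduction ratio = feed size / product size
= 1096 / 84
= 13.0476


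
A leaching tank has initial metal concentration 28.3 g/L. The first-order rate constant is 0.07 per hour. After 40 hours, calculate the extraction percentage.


93.919%

Compute the exponent:
-k * t = -0.07 * 40 = -2.8
Remaining concentration:
C = 28.3 * exp(-2.8)
= 28.3 * 0.06081006263
= 1.720924772 g/L
Extracted = 28.3 - 1.720924772 = 26.57907523 g/L
Extraction % = 26.57907523 / 28.3 * 100
= 93.919%


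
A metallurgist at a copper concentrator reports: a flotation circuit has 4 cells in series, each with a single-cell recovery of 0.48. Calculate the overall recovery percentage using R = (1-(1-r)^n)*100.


Complement of single-cell recovery:
1 - r = 1 - 0.48 = 0.52
Raise to power n:
(1 - r)^4 = 0.52^4 = 0.07311616
Overall recovery:
R = (1 - 0.07311616) * 100
= 92.6884%

92.6884%


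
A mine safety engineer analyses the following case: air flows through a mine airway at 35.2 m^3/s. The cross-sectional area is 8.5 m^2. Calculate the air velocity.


Velocity = flow rate / cross-sectional area
= 35.2 / 8.5
= 4.1412 m/s

4.1412 m/s


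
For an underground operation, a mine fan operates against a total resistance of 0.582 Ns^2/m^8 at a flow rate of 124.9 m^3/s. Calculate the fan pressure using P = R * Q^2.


9079.2058 Pa

Compute Q^2:
Q^2 = 124.9^2 = 15600.01
Compute pressure:
P = R * Q^2 = 0.582 * 15600.01
= 9079.2058 Pa


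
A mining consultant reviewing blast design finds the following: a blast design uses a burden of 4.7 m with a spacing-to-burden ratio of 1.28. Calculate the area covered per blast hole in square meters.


First, find the spacing:
Spacing = burden * ratio = 4.7 * 1.28
= 6.016 m
Then, calculate the area:
Area = burden * spacing = 4.7 * 6.016
= 28.2752 m^2

28.2752 m^2


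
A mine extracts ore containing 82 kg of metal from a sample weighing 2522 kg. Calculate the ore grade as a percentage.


3.2514%

Ore grade = (metal mass / ore mass) * 100
= (82 / 2522) * 100
= 0.03251387787 * 100
= 3.2514%


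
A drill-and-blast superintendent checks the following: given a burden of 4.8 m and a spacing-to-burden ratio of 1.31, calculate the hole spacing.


Spacing = burden * ratio
= 4.8 * 1.31
= 6.288 m

6.288 m


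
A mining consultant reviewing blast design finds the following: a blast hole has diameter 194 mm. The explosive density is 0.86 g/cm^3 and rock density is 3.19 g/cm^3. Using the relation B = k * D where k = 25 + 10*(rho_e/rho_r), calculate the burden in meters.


5.373 m

First, compute k:
rho_e / rho_r = 0.86 / 3.19 = 0.2695924765
k = 25 + 10 * 0.2695924765 = 27.69592476
Then, compute burden:
B = k * D / 1000 = 27.69592476 * 194 / 1000
= 5373.009404 / 1000
= 5.373 m


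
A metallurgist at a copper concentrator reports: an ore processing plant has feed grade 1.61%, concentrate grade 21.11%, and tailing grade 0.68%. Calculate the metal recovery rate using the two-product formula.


Using the two-product formula:
R = 100 * c * (f - t) / (f * (c - t))
Numerator = 100 * 21.11 * (1.61 - 0.68)
= 100 * 21.11 * 0.93
= 1963.23
Denominator = 1.61 * (21.11 - 0.68)
= 1.61 * 20.43
= 32.8923
R = 1963.23 / 32.8923
= 59.6866%

59.6866%


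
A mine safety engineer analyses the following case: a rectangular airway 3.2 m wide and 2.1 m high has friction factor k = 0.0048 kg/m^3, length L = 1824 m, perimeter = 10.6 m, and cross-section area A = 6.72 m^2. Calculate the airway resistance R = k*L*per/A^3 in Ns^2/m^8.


Compute the numerator:
k * L * per = 0.0048 * 1824 * 10.6
= 92.80512
Compute the denominator:
A^3 = 6.72^3 = 303.464448
Resistance:
R = 92.80512 / 303.464448
= 0.3058 Ns^2/m^8

0.3058 Ns^2/m^8


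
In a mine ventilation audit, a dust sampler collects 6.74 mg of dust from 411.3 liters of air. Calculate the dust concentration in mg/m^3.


16.3871 mg/m^3

Convert liters to m^3: 1 m^3 = 1000 L
Concentration = mass / volume * 1000
= 6.74 / 411.3 * 1000
= 0.0163870654 * 1000
= 16.3871 mg/m^3


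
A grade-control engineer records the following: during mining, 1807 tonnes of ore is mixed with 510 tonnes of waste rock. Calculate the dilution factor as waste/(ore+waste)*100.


22.0112%

Total material = ore + waste
= 1807 + 510 = 2317 tonnes
Dilution = waste / total * 100
= 510 / 2317 * 100
= 0.2201122141 * 100
= 22.0112%


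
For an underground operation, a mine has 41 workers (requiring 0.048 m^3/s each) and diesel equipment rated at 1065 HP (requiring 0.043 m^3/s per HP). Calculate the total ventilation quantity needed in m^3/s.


Airflow for workers:
Q_people = 41 * 0.048 = 1.968 m^3/s
Airflow for diesel equipment:
Q_diesel = 1065 * 0.043 = 45.795 m^3/s
Total ventilation:
Q_total = 1.968 + 45.795
= 47.763 m^3/s

47.763 m^3/s


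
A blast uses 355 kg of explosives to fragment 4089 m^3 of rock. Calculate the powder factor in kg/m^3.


0.0868 kg/m^3

Powder factor = explosive mass / rock volume
= 355 / 4089
= 0.0868 kg/m^3


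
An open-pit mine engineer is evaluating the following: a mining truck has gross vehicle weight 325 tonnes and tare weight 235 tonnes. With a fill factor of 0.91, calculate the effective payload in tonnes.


Maximum payload = gross - tare
= 325 - 235 = 90 tonnes
Effective payload = max payload * fill factor
= 90 * 0.91
= 81.9 tonnes

81.9 tonnes


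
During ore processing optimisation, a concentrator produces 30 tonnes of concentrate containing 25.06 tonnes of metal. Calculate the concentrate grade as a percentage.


Grade = (metal in concentrate / concentrate mass) * 100
= (25.06 / 30) * 100
= 0.8353333333 * 100
= 83.5333%

83.5333%


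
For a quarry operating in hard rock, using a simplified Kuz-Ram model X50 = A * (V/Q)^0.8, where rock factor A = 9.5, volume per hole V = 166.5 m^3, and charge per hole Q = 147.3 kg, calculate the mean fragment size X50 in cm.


Compute V/Q:
V/Q = 166.5 / 147.3 = 1.130346232
Raise to the power 0.8:
(V/Q)^0.8 = 1.130346232^0.8 = 1.10298395
Multiply by A:
X50 = 9.5 * 1.10298395
= 10.4783 cm

10.4783 cm


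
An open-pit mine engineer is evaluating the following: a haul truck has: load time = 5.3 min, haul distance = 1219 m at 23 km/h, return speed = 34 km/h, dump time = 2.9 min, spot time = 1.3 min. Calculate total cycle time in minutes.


Convert haul speed to m/min: 23 * 1000/60 = 383.3333333 m/min
Haul time = 1219 / 383.3333333 = 3.18 min
Convert return speed to m/min: 34 * 1000/60 = 566.6666667 m/min
Return time = 1219 / 566.6666667 = 2.151176471 min
Total cycle time:
= 5.3 + 3.18 + 2.9 + 2.151176471 + 1.3
= 14.8312 min

14.8312 min


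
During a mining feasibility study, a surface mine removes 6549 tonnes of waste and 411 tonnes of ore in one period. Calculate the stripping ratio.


Stripping ratio = waste tonnage / ore tonnage
= 6549 / 411
= 15.9343

15.9343


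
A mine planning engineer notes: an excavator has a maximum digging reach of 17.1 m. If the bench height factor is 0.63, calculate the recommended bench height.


10.773 m

Bench height = reach * factor
= 17.1 * 0.63
= 10.773 m


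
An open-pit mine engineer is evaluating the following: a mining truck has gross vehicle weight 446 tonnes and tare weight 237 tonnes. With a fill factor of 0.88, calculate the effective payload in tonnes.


Maximum payload = gross - tare
= 446 - 237 = 209 tonnes
Effective payload = max payload * fill factor
= 209 * 0.88
= 183.92 tonnes

183.92 tonnes


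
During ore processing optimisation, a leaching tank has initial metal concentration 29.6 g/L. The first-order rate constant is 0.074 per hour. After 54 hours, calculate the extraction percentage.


98.1611%

Compute the exponent:
-k * t = -0.074 * 54 = -3.996
Remaining concentration:
C = 29.6 * exp(-3.996)
= 29.6 * 0.01838904816
= 0.5443158257 g/L
Extracted = 29.6 - 0.5443158257 = 29.05568417 g/L
Extraction % = 29.05568417 / 29.6 * 100
= 98.1611%


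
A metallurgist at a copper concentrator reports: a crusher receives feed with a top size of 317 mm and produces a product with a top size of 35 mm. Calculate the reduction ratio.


9.0571

Reduction ratio = feed size / product size
= 317 / 35
= 9.0571


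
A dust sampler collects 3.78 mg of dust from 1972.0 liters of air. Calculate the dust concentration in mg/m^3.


Convert liters to m^3: 1 m^3 = 1000 L
Concentration = mass / volume * 1000
= 3.78 / 1972.0 * 1000
= 0.0019168357 * 1000
= 1.9168 mg/m^3

1.9168 mg/m^3


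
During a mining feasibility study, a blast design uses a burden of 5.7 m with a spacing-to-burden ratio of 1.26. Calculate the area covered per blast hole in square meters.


First, find the spacing:
Spacing = burden * ratio = 5.7 * 1.26
= 7.182 m
Then, calculate the area:
Area = burden * spacing = 5.7 * 7.182
= 40.9374 m^2

40.9374 m^2


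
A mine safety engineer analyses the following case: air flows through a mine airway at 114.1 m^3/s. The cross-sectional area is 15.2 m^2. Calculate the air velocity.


7.5066 m/s

Velocity = flow rate / cross-sectional area
= 114.1 / 15.2
= 7.5066 m/s


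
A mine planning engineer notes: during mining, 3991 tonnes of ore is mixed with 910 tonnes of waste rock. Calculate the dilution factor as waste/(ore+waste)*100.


18.5676%

Total material = ore + waste
= 3991 + 910 = 4901 tonnes
Dilution = waste / total * 100
= 910 / 4901 * 100
= 0.1856763926 * 100
= 18.5676%


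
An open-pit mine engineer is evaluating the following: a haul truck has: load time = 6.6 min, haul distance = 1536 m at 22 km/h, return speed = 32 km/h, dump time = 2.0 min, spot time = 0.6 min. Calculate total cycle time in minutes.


Convert haul speed to m/min: 22 * 1000/60 = 366.6666667 m/min
Haul time = 1536 / 366.6666667 = 4.189090909 min
Convert return speed to m/min: 32 * 1000/60 = 533.3333333 m/min
Return time = 1536 / 533.3333333 = 2.88 min
Total cycle time:
= 6.6 + 4.189090909 + 2.0 + 2.88 + 0.6
= 16.2691 min

16.2691 min


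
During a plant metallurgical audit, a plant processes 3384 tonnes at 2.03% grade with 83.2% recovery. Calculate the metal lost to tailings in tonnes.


11.5408 tonnes

Total metal in feed:
= 3384 * 2.03 / 100 = 68.6952 tonnes
Metal recovered:
= 68.6952 * 83.2 / 100 = 57.1544064 tonnes
Metal lost to tailings:
= 68.6952 - 57.1544064
= 11.5408 tonnes


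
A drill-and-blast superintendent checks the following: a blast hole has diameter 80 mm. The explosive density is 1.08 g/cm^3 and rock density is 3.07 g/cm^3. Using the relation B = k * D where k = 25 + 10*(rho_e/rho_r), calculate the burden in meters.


First, compute k:
rho_e / rho_r = 1.08 / 3.07 = 0.3517915309
k = 25 + 10 * 0.3517915309 = 28.51791531
Then, compute burden:
B = k * D / 1000 = 28.51791531 * 80 / 1000
= 2281.433225 / 1000
= 2.2814 m

2.2814 m


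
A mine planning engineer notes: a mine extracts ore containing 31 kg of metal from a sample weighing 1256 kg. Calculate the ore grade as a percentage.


2.4682%

Ore grade = (metal mass / ore mass) * 100
= (31 / 1256) * 100
= 0.02468152866 * 100
= 2.4682%


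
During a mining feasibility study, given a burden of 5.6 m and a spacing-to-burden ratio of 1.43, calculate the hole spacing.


Spacing = burden * ratio
= 5.6 * 1.43
= 8.008 m

8.008 m
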